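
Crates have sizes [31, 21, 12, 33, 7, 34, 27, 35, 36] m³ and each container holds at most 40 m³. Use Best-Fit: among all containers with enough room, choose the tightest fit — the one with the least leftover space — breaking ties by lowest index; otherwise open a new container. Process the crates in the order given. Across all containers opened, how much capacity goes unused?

container 1: place 31 m³, 9 m³ left
container 2: place 21 m³, 19 m³ left
container 2: place 12 m³, 7 m³ left
container 3: place 33 m³, 7 m³ left
container 2: place 7 m³, 0 m³ left
container 4: place 34 m³, 6 m³ left
container 5: place 27 m³, 13 m³ left
container 6: place 35 m³, 5 m³ left
container 7: place 36 m³, 4 m³ left
7 containers × 40 m³ = 280 m³; used 236 m³; unused 44 m³.

44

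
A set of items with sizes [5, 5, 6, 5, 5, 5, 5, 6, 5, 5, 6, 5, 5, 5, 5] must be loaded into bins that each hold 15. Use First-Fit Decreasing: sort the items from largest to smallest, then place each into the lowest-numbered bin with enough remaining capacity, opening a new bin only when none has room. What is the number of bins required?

Sorted descending: 6, 6, 6, 5, 5, 5, 5, 5, 5, 5, 5, 5, 5, 5, 5.
6 → bin 1 (remaining 9)
6 → bin 1 (remaining 3)
6 → bin 2 (remaining 9)
5 → bin 2 (remaining 4)
5 → bin 3 (remaining 10)
5 → bin 3 (remaining 5)
5 → bin 3 (remaining 0)
5 → bin 4 (remaining 10)
5 → bin 4 (remaining 5)
5 → bin 4 (remaining 0)
5 → bin 5 (remaining 10)
5 → bin 5 (remaining 5)
5 → bin 5 (remaining 0)
5 → bin 6 (remaining 10)
5 → bin 6 (remaining 5)
Final bins: [6,6] [6,5] [5,5,5] [5,5,5] [5,5,5] [5,5].

6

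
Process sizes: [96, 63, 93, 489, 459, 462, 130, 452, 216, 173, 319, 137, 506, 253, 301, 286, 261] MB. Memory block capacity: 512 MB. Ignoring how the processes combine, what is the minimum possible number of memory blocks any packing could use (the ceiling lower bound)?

Total size = 96 + 63 + 93 + 489 + 459 + 462 + 130 + 452 + 216 + 173 + 319 + 137 + 506 + 253 + 301 + 286 + 261 = 4696 MB.
⌈4696 / 512⌉ = 10.

10 memory blocks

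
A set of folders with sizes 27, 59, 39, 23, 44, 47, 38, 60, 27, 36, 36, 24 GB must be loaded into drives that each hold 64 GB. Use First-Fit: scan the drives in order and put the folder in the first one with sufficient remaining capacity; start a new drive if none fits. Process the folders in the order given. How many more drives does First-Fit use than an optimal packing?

First-Fit: [27,23] [59] [39,24] [44] [47] [38] [60] [27,36] [36] → 9 drives.
Total size 460 GB; any packing needs at least ⌈460/64⌉ = 8 drives.
An optimal packing achieves that bound: [60] [59] [47] [44] [39,24] [38,23] [36,27] [36,27] → 8 drives.
Excess: 9 − 8 = 1.

1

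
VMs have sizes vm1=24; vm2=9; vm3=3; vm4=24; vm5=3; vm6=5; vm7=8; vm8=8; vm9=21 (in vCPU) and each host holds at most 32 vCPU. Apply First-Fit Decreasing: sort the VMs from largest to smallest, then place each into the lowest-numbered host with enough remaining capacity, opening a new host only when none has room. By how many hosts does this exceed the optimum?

0

First-Fit Decreasing: [24,8] [24,8] [21,9] [5,3,3] → 4 hosts.
Total size 105 vCPU; any packing needs at least ⌈105/32⌉ = 4 hosts.
So 4 is already optimal.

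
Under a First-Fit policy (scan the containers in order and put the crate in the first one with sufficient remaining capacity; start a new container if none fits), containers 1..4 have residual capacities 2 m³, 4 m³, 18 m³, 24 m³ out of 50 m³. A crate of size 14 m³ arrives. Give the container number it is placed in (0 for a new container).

3

Containers with room: container 3 (18 m³), container 4 (24 m³).
The first with room is container 3.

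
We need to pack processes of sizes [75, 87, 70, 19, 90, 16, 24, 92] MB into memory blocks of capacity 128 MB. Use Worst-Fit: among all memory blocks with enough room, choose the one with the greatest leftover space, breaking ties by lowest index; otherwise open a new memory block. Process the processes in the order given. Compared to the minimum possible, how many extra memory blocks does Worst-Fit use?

Worst-Fit: [75,16] [87,24] [70,19] [90] [92] → 5 memory blocks.
5 processes exceed 64 MB (half the capacity), and no two of those can share a memory block, so at least 5 memory blocks are needed.
So 5 is already optimal.

0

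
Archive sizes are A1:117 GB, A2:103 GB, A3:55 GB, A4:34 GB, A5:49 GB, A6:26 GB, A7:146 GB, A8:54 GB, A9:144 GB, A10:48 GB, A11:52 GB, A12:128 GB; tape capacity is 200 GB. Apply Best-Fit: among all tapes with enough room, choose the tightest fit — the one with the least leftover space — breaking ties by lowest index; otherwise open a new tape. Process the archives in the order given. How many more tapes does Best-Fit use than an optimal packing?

0

Best-Fit: [117,55,26] [103,34,49] [146,54] [144,48] [52,128] → 5 tapes.
Total size 956 GB; any packing needs at least ⌈956/200⌉ = 5 tapes.
So 5 is already optimal.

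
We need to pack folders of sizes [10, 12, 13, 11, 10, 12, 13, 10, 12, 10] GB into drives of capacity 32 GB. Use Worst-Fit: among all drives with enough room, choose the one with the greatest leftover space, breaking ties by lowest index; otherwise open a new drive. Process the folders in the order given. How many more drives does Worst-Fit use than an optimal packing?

Worst-Fit: [10,12,10] [13,11] [12,13] [10,12,10] → 4 drives.
Total size 113 GB; any packing needs at least ⌈113/32⌉ = 4 drives.
So 4 is already optimal.

0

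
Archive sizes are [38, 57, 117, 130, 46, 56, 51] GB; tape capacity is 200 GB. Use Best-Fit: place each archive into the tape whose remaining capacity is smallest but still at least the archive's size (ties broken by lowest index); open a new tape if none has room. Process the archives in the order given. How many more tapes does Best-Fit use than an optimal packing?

0

Best-Fit: [38,57,51] [117,56] [130,46] → 3 tapes.
Total size 495 GB; any packing needs at least ⌈495/200⌉ = 3 tapes.
So 3 is already optimal.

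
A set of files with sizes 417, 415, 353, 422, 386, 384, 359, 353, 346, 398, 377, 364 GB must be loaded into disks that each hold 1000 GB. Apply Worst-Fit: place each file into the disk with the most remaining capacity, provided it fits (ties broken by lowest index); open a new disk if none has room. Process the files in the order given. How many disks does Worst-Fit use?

6 disks

disk 1: place 417 GB, 583 GB left
disk 1: place 415 GB, 168 GB left
disk 2: place 353 GB, 647 GB left
disk 2: place 422 GB, 225 GB left
disk 3: place 386 GB, 614 GB left
disk 3: place 384 GB, 230 GB left
disk 4: place 359 GB, 641 GB left
disk 4: place 353 GB, 288 GB left
disk 5: place 346 GB, 654 GB left
disk 5: place 398 GB, 256 GB left
disk 6: place 377 GB, 623 GB left
disk 6: place 364 GB, 259 GB left
Final disks: [417,415] [353,422] [386,384] [359,353] [346,398] [377,364].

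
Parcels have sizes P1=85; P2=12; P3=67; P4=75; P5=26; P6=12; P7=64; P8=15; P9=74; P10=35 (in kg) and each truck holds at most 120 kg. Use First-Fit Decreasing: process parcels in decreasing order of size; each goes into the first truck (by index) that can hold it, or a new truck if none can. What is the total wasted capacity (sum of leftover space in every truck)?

Sorted descending: 85, 75, 74, 67, 64, 35, 26, 15, 12, 12.
truck 1: place 85 kg, 35 kg left
truck 2: place 75 kg, 45 kg left
truck 3: place 74 kg, 46 kg left
truck 4: place 67 kg, 53 kg left
truck 5: place 64 kg, 56 kg left
truck 1: place 35 kg, 0 kg left
truck 2: place 26 kg, 19 kg left
truck 2: place 15 kg, 4 kg left
truck 3: place 12 kg, 34 kg left
truck 3: place 12 kg, 22 kg left
5 trucks × 120 kg = 600 kg; used 465 kg; unused 135 kg.

135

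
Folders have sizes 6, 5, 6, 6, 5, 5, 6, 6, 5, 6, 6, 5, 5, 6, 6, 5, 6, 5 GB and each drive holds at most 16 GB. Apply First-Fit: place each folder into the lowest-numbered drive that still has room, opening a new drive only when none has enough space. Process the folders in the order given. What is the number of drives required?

7

Put 6 GB in drive 1; 10 GB remain.
Put 5 GB in drive 1; 5 GB remain.
Put 6 GB in drive 2; 10 GB remain.
Put 6 GB in drive 2; 4 GB remain.
Put 5 GB in drive 1; 0 GB remain.
Put 5 GB in drive 3; 11 GB remain.
Put 6 GB in drive 3; 5 GB remain.
Put 6 GB in drive 4; 10 GB remain.
Put 5 GB in drive 3; 0 GB remain.
Put 6 GB in drive 4; 4 GB remain.
Put 6 GB in drive 5; 10 GB remain.
Put 5 GB in drive 5; 5 GB remain.
Put 5 GB in drive 5; 0 GB remain.
Put 6 GB in drive 6; 10 GB remain.
Put 6 GB in drive 6; 4 GB remain.
Put 5 GB in drive 7; 11 GB remain.
Put 6 GB in drive 7; 5 GB remain.
Put 5 GB in drive 7; 0 GB remain.
Final drives: [6,5,5] [6,6] [5,6,5] [6,6] [6,5,5] [6,6] [5,6,5].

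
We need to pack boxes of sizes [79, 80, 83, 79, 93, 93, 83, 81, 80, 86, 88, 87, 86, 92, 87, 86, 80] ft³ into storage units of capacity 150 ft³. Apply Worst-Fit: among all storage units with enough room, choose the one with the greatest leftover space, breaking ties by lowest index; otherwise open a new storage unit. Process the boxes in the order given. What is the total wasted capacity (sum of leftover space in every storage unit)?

storage unit 1: place 79 ft³, 71 ft³ left
storage unit 2: place 80 ft³, 70 ft³ left
storage unit 3: place 83 ft³, 67 ft³ left
storage unit 4: place 79 ft³, 71 ft³ left
storage unit 5: place 93 ft³, 57 ft³ left
storage unit 6: place 93 ft³, 57 ft³ left
storage unit 7: place 83 ft³, 67 ft³ left
storage unit 8: place 81 ft³, 69 ft³ left
storage unit 9: place 80 ft³, 70 ft³ left
storage unit 10: place 86 ft³, 64 ft³ left
storage unit 11: place 88 ft³, 62 ft³ left
storage unit 12: place 87 ft³, 63 ft³ left
storage unit 13: place 86 ft³, 64 ft³ left
storage unit 14: place 92 ft³, 58 ft³ left
storage unit 15: place 87 ft³, 63 ft³ left
storage unit 16: place 86 ft³, 64 ft³ left
storage unit 17: place 80 ft³, 70 ft³ left
17 storage units × 150 ft³ = 2550 ft³; used 1443 ft³; unused 1107 ft³.

1107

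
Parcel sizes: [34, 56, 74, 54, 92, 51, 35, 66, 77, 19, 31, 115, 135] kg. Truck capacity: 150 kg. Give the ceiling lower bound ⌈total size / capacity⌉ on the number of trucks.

Total size = 34 + 56 + 74 + 54 + 92 + 51 + 35 + 66 + 77 + 19 + 31 + 115 + 135 = 839 kg.
⌈839 / 150⌉ = 6.

6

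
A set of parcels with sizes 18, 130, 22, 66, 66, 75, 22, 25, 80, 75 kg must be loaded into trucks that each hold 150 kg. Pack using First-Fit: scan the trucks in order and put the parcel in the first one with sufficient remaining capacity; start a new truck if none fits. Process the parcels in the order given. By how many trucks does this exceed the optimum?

1

First-Fit: [18,130] [22,66,22,25] [66,75] [80] [75] → 5 trucks.
Total size 579 kg; any packing needs at least ⌈579/150⌉ = 4 trucks.
An optimal packing achieves that bound: [130,18] [80,66] [75,75] [66,25,22,22] → 4 trucks.
Excess: 5 − 4 = 1.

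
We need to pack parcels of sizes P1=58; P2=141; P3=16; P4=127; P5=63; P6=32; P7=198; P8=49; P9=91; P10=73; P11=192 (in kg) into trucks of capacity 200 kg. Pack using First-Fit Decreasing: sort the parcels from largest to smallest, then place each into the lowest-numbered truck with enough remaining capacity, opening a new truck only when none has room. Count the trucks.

Sorted descending: 198, 192, 141, 127, 91, 73, 63, 58, 49, 32, 16.
Put 198 kg in truck 1; 2 kg remain.
Put 192 kg in truck 2; 8 kg remain.
Put 141 kg in truck 3; 59 kg remain.
Put 127 kg in truck 4; 73 kg remain.
Put 91 kg in truck 5; 109 kg remain.
Put 73 kg in truck 4; 0 kg remain.
Put 63 kg in truck 5; 46 kg remain.
Put 58 kg in truck 3; 1 kg remain.
Put 49 kg in truck 6; 151 kg remain.
Put 32 kg in truck 5; 14 kg remain.
Put 16 kg in truck 6; 135 kg remain.
Final trucks: [198] [192] [141,58] [127,73] [91,63,32] [49,16].

6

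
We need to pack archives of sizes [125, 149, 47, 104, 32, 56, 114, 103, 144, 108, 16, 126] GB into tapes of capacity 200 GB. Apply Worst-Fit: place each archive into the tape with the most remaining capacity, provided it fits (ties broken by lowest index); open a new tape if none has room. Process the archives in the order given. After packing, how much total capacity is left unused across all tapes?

476

tape 1: place 125 GB, 75 GB left
tape 2: place 149 GB, 51 GB left
tape 1: place 47 GB, 28 GB left
tape 3: place 104 GB, 96 GB left
tape 3: place 32 GB, 64 GB left
tape 3: place 56 GB, 8 GB left
tape 4: place 114 GB, 86 GB left
tape 5: place 103 GB, 97 GB left
tape 6: place 144 GB, 56 GB left
tape 7: place 108 GB, 92 GB left
tape 5: place 16 GB, 81 GB left
tape 8: place 126 GB, 74 GB left
8 tapes × 200 GB = 1600 GB; used 1124 GB; unused 476 GB.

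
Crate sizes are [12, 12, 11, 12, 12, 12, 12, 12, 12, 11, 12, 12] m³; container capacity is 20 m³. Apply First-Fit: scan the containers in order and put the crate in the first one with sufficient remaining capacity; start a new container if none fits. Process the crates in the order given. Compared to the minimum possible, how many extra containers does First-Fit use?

0

First-Fit: [12] [12] [11] [12] [12] [12] [12] [12] [12] [11] [12] [12] → 12 containers.
12 crates exceed 10 m³ (half the capacity), and no two of those can share a container, so at least 12 containers are needed.
So 12 is already optimal.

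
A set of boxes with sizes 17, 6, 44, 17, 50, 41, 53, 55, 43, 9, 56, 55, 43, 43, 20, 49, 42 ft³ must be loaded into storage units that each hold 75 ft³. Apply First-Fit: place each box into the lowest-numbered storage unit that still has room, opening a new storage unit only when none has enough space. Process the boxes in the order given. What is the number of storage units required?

Put 17 ft³ in storage unit 1; 58 ft³ remain.
Put 6 ft³ in storage unit 1; 52 ft³ remain.
Put 44 ft³ in storage unit 1; 8 ft³ remain.
Put 17 ft³ in storage unit 2; 58 ft³ remain.
Put 50 ft³ in storage unit 2; 8 ft³ remain.
Put 41 ft³ in storage unit 3; 34 ft³ remain.
Put 53 ft³ in storage unit 4; 22 ft³ remain.
Put 55 ft³ in storage unit 5; 20 ft³ remain.
Put 43 ft³ in storage unit 6; 32 ft³ remain.
Put 9 ft³ in storage unit 3; 25 ft³ remain.
Put 56 ft³ in storage unit 7; 19 ft³ remain.
Put 55 ft³ in storage unit 8; 20 ft³ remain.
Put 43 ft³ in storage unit 9; 32 ft³ remain.
Put 43 ft³ in storage unit 10; 32 ft³ remain.
Put 20 ft³ in storage unit 3; 5 ft³ remain.
Put 49 ft³ in storage unit 11; 26 ft³ remain.
Put 42 ft³ in storage unit 12; 33 ft³ remain.
Final storage units: [17,6,44] [17,50] [41,9,20] [53] [55] [43] [56] [55] [43] [43] [49] [42].

12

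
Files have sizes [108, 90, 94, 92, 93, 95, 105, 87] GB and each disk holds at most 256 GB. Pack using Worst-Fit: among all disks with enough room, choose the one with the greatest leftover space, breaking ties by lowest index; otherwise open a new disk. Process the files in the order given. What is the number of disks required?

4

Put 108 GB in disk 1; 148 GB remain.
Put 90 GB in disk 1; 58 GB remain.
Put 94 GB in disk 2; 162 GB remain.
Put 92 GB in disk 2; 70 GB remain.
Put 93 GB in disk 3; 163 GB remain.
Put 95 GB in disk 3; 68 GB remain.
Put 105 GB in disk 4; 151 GB remain.
Put 87 GB in disk 4; 64 GB remain.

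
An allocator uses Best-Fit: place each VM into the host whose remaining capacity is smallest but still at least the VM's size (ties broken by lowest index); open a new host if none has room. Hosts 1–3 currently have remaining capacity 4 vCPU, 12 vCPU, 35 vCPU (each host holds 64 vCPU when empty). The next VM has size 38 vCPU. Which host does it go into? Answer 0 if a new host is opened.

No host has ≥ 38 vCPU free, so a new host is opened.

0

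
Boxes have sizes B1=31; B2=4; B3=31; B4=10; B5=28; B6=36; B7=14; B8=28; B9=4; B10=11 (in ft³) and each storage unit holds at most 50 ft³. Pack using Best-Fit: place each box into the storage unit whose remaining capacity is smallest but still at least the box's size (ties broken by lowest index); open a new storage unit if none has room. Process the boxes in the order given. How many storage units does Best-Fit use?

Put B1 (31 ft³) in storage unit 1; 19 ft³ remain.
Put B2 (4 ft³) in storage unit 1; 15 ft³ remain.
Put B3 (31 ft³) in storage unit 2; 19 ft³ remain.
Put B4 (10 ft³) in storage unit 1; 5 ft³ remain.
Put B5 (28 ft³) in storage unit 3; 22 ft³ remain.
Put B6 (36 ft³) in storage unit 4; 14 ft³ remain.
Put B7 (14 ft³) in storage unit 4; 0 ft³ remain.
Put B8 (28 ft³) in storage unit 5; 22 ft³ remain.
Put B9 (4 ft³) in storage unit 1; 1 ft³ remain.
Put B10 (11 ft³) in storage unit 2; 8 ft³ remain.
Final storage units: [31,4,10,4] [31,11] [28] [36,14] [28].

5 storage units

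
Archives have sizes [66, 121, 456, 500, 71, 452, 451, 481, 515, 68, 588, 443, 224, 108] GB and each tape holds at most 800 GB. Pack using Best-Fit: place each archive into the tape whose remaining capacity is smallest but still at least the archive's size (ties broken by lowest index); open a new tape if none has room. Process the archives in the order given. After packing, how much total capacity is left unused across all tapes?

1856

tape 1: place 66 GB, 734 GB left
tape 1: place 121 GB, 613 GB left
tape 1: place 456 GB, 157 GB left
tape 2: place 500 GB, 300 GB left
tape 1: place 71 GB, 86 GB left
tape 3: place 452 GB, 348 GB left
tape 4: place 451 GB, 349 GB left
tape 5: place 481 GB, 319 GB left
tape 6: place 515 GB, 285 GB left
tape 1: place 68 GB, 18 GB left
tape 7: place 588 GB, 212 GB left
tape 8: place 443 GB, 357 GB left
tape 6: place 224 GB, 61 GB left
tape 7: place 108 GB, 104 GB left
8 tapes × 800 GB = 6400 GB; used 4544 GB; unused 1856 GB.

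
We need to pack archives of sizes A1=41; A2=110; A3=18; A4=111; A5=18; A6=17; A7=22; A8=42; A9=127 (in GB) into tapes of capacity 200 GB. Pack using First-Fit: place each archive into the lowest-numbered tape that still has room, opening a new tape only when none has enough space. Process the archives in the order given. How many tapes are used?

3

tape 1: place A1 (41 GB), 159 GB left
tape 1: place A2 (110 GB), 49 GB left
tape 1: place A3 (18 GB), 31 GB left
tape 2: place A4 (111 GB), 89 GB left
tape 1: place A5 (18 GB), 13 GB left
tape 2: place A6 (17 GB), 72 GB left
tape 2: place A7 (22 GB), 50 GB left
tape 2: place A8 (42 GB), 8 GB left
tape 3: place A9 (127 GB), 73 GB left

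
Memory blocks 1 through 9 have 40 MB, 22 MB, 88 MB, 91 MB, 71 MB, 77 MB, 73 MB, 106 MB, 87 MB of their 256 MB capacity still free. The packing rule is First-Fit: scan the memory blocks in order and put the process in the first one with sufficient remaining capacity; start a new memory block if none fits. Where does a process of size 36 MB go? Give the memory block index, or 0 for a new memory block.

1

Memory blocks with room: memory block 1 (40 MB), memory block 3 (88 MB), memory block 4 (91 MB), memory block 5 (71 MB), memory block 6 (77 MB), memory block 7 (73 MB), memory block 8 (106 MB), memory block 9 (87 MB).
The first with room is memory block 1.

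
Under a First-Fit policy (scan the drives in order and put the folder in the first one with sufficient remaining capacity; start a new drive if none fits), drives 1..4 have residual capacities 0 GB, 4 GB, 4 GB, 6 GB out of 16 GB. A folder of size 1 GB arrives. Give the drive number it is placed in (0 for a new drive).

2

Drives with room: drive 2 (4 GB), drive 3 (4 GB), drive 4 (6 GB).
The first with room is drive 2.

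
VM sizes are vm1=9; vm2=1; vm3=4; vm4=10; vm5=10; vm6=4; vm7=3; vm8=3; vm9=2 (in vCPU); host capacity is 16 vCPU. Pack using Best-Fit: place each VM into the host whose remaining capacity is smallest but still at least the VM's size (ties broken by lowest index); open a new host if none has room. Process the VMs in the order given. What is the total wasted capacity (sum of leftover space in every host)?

host 1: place vm1 (9 vCPU), 7 vCPU left
host 1: place vm2 (1 vCPU), 6 vCPU left
host 1: place vm3 (4 vCPU), 2 vCPU left
host 2: place vm4 (10 vCPU), 6 vCPU left
host 3: place vm5 (10 vCPU), 6 vCPU left
host 2: place vm6 (4 vCPU), 2 vCPU left
host 3: place vm7 (3 vCPU), 3 vCPU left
host 3: place vm8 (3 vCPU), 0 vCPU left
host 1: place vm9 (2 vCPU), 0 vCPU left
3 hosts × 16 vCPU = 48 vCPU; used 46 vCPU; unused 2 vCPU.

2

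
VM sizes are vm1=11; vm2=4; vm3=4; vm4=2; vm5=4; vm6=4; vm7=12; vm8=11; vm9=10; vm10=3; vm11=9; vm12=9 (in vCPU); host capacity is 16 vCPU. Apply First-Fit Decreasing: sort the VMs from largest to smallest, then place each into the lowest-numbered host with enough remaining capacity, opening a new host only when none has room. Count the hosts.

Sorted descending: 12, 11, 11, 10, 9, 9, 4, 4, 4, 4, 3, 2.
Put 12 vCPU in host 1; 4 vCPU remain.
Put 11 vCPU in host 2; 5 vCPU remain.
Put 11 vCPU in host 3; 5 vCPU remain.
Put 10 vCPU in host 4; 6 vCPU remain.
Put 9 vCPU in host 5; 7 vCPU remain.
Put 9 vCPU in host 6; 7 vCPU remain.
Put 4 vCPU in host 1; 0 vCPU remain.
Put 4 vCPU in host 2; 1 vCPU remain.
Put 4 vCPU in host 3; 1 vCPU remain.
Put 4 vCPU in host 4; 2 vCPU remain.
Put 3 vCPU in host 5; 4 vCPU remain.
Put 2 vCPU in host 4; 0 vCPU remain.

6 hosts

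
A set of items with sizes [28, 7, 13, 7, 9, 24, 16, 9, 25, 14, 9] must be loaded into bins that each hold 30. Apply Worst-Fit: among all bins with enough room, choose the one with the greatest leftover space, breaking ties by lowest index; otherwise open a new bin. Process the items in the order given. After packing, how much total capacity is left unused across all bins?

49

28 → bin 1 (remaining 2)
7 → bin 2 (remaining 23)
13 → bin 2 (remaining 10)
7 → bin 2 (remaining 3)
9 → bin 3 (remaining 21)
24 → bin 4 (remaining 6)
16 → bin 3 (remaining 5)
9 → bin 5 (remaining 21)
25 → bin 6 (remaining 5)
14 → bin 5 (remaining 7)
9 → bin 7 (remaining 21)
7 bins × 30 = 210; used 161; unused 49.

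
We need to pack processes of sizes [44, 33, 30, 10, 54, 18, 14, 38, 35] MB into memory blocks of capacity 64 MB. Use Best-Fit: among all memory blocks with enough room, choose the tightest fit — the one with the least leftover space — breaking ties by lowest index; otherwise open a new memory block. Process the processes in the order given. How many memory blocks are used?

6 memory blocks

44 MB → memory block 1 (remaining 20 MB)
33 MB → memory block 2 (remaining 31 MB)
30 MB → memory block 2 (remaining 1 MB)
10 MB → memory block 1 (remaining 10 MB)
54 MB → memory block 3 (remaining 10 MB)
18 MB → memory block 4 (remaining 46 MB)
14 MB → memory block 4 (remaining 32 MB)
38 MB → memory block 5 (remaining 26 MB)
35 MB → memory block 6 (remaining 29 MB)
Final memory blocks: [44,10] [33,30] [54] [18,14] [38] [35].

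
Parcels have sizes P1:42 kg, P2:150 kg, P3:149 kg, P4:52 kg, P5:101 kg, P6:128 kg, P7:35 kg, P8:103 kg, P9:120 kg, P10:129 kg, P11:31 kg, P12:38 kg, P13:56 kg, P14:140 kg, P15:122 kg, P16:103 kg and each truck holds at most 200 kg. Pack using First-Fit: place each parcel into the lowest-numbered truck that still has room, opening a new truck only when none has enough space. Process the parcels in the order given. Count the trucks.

P1 (42 kg) → truck 1 (remaining 158 kg)
P2 (150 kg) → truck 1 (remaining 8 kg)
P3 (149 kg) → truck 2 (remaining 51 kg)
P4 (52 kg) → truck 3 (remaining 148 kg)
P5 (101 kg) → truck 3 (remaining 47 kg)
P6 (128 kg) → truck 4 (remaining 72 kg)
P7 (35 kg) → truck 2 (remaining 16 kg)
P8 (103 kg) → truck 5 (remaining 97 kg)
P9 (120 kg) → truck 6 (remaining 80 kg)
P10 (129 kg) → truck 7 (remaining 71 kg)
P11 (31 kg) → truck 3 (remaining 16 kg)
P12 (38 kg) → truck 4 (remaining 34 kg)
P13 (56 kg) → truck 5 (remaining 41 kg)
P14 (140 kg) → truck 8 (remaining 60 kg)
P15 (122 kg) → truck 9 (remaining 78 kg)
P16 (103 kg) → truck 10 (remaining 97 kg)
Final trucks: [42,150] [149,35] [52,101,31] [128,38] [103,56] [120] [129] [140] [122] [103].

10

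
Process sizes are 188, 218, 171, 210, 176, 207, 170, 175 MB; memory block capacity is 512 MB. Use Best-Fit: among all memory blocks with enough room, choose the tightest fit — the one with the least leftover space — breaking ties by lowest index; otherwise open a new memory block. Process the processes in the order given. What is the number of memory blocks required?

188 MB → memory block 1 (remaining 324 MB)
218 MB → memory block 1 (remaining 106 MB)
171 MB → memory block 2 (remaining 341 MB)
210 MB → memory block 2 (remaining 131 MB)
176 MB → memory block 3 (remaining 336 MB)
207 MB → memory block 3 (remaining 129 MB)
170 MB → memory block 4 (remaining 342 MB)
175 MB → memory block 4 (remaining 167 MB)
Final memory blocks: [188,218] [171,210] [176,207] [170,175].

4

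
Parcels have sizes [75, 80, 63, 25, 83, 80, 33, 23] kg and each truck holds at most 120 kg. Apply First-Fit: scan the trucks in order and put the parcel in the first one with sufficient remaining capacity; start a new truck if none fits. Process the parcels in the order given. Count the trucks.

Put 75 kg in truck 1; 45 kg remain.
Put 80 kg in truck 2; 40 kg remain.
Put 63 kg in truck 3; 57 kg remain.
Put 25 kg in truck 1; 20 kg remain.
Put 83 kg in truck 4; 37 kg remain.
Put 80 kg in truck 5; 40 kg remain.
Put 33 kg in truck 2; 7 kg remain.
Put 23 kg in truck 3; 34 kg remain.

5 trucks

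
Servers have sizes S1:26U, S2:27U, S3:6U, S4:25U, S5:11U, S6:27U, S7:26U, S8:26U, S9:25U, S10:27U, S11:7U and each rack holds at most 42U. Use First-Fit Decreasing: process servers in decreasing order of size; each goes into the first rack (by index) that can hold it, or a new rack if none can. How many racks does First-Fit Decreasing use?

Sorted descending: 27, 27, 27, 26, 26, 26, 25, 25, 11, 7, 6.
27U → rack 1 (remaining 15U)
27U → rack 2 (remaining 15U)
27U → rack 3 (remaining 15U)
26U → rack 4 (remaining 16U)
26U → rack 5 (remaining 16U)
26U → rack 6 (remaining 16U)
25U → rack 7 (remaining 17U)
25U → rack 8 (remaining 17U)
11U → rack 1 (remaining 4U)
7U → rack 2 (remaining 8U)
6U → rack 2 (remaining 2U)
Final racks: [27,11] [27,7,6] [27] [26] [26] [26] [25] [25].

8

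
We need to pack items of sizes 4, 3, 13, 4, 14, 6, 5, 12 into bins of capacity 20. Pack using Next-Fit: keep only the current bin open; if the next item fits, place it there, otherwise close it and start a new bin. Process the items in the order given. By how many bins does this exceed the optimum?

Next-Fit: [4,3,13] [4,14] [6,5] [12] → 4 bins.
Total size 61; any packing needs at least ⌈61/20⌉ = 4 bins.
So 4 is already optimal.

0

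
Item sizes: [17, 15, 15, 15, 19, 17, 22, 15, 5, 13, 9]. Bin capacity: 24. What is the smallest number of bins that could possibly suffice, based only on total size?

7

Total size = 17 + 15 + 15 + 15 + 19 + 17 + 22 + 15 + 5 + 13 + 9 = 162.
⌈162 / 24⌉ = 7.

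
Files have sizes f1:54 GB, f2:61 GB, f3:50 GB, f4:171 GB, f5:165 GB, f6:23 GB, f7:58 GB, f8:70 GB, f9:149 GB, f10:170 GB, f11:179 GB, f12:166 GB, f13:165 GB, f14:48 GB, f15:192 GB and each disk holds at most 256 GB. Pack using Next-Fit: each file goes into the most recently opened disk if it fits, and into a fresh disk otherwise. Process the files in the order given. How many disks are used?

disk 1: place f1 (54 GB), 202 GB left
disk 1: place f2 (61 GB), 141 GB left
disk 1: place f3 (50 GB), 91 GB left
disk 2: place f4 (171 GB), 85 GB left
disk 3: place f5 (165 GB), 91 GB left
disk 3: place f6 (23 GB), 68 GB left
disk 3: place f7 (58 GB), 10 GB left
disk 4: place f8 (70 GB), 186 GB left
disk 4: place f9 (149 GB), 37 GB left
disk 5: place f10 (170 GB), 86 GB left
disk 6: place f11 (179 GB), 77 GB left
disk 7: place f12 (166 GB), 90 GB left
disk 8: place f13 (165 GB), 91 GB left
disk 8: place f14 (48 GB), 43 GB left
disk 9: place f15 (192 GB), 64 GB left
Final disks: [54,61,50] [171] [165,23,58] [70,149] [170] [179] [166] [165,48] [192].

9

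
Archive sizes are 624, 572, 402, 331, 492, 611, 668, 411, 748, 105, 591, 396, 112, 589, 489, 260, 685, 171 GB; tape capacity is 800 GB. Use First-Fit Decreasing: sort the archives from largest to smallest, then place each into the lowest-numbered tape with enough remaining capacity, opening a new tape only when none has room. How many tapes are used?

Sorted descending: 748, 685, 668, 624, 611, 591, 589, 572, 492, 489, 411, 402, 396, 331, 260, 171, 112, 105.
748 GB → tape 1 (remaining 52 GB)
685 GB → tape 2 (remaining 115 GB)
668 GB → tape 3 (remaining 132 GB)
624 GB → tape 4 (remaining 176 GB)
611 GB → tape 5 (remaining 189 GB)
591 GB → tape 6 (remaining 209 GB)
589 GB → tape 7 (remaining 211 GB)
572 GB → tape 8 (remaining 228 GB)
492 GB → tape 9 (remaining 308 GB)
489 GB → tape 10 (remaining 311 GB)
411 GB → tape 11 (remaining 389 GB)
402 GB → tape 12 (remaining 398 GB)
396 GB → tape 12 (remaining 2 GB)
331 GB → tape 11 (remaining 58 GB)
260 GB → tape 9 (remaining 48 GB)
171 GB → tape 4 (remaining 5 GB)
112 GB → tape 2 (remaining 3 GB)
105 GB → tape 3 (remaining 27 GB)

12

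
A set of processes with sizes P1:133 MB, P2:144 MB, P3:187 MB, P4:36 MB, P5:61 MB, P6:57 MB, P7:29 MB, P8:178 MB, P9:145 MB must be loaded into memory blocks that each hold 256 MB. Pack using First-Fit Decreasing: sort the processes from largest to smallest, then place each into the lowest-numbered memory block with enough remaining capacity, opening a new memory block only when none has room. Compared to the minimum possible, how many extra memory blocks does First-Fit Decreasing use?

0

First-Fit Decreasing: [187,61] [178,57] [145,36,29] [144] [133] → 5 memory blocks.
5 processes exceed 128 MB (half the capacity), and no two of those can share a memory block, so at least 5 memory blocks are needed.
So 5 is already optimal.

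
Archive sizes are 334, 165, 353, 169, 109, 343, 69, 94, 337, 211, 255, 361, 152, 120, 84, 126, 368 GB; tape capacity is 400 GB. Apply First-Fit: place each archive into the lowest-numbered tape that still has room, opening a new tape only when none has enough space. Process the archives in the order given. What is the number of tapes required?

11

tape 1: place 334 GB, 66 GB left
tape 2: place 165 GB, 235 GB left
tape 3: place 353 GB, 47 GB left
tape 2: place 169 GB, 66 GB left
tape 4: place 109 GB, 291 GB left
tape 5: place 343 GB, 57 GB left
tape 4: place 69 GB, 222 GB left
tape 4: place 94 GB, 128 GB left
tape 6: place 337 GB, 63 GB left
tape 7: place 211 GB, 189 GB left
tape 8: place 255 GB, 145 GB left
tape 9: place 361 GB, 39 GB left
tape 7: place 152 GB, 37 GB left
tape 4: place 120 GB, 8 GB left
tape 8: place 84 GB, 61 GB left
tape 10: place 126 GB, 274 GB left
tape 11: place 368 GB, 32 GB left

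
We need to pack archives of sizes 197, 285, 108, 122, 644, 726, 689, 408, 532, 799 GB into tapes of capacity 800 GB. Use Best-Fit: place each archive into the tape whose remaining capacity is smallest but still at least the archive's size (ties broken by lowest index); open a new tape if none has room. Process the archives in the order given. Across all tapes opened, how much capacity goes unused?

1090

197 GB → tape 1 (remaining 603 GB)
285 GB → tape 1 (remaining 318 GB)
108 GB → tape 1 (remaining 210 GB)
122 GB → tape 1 (remaining 88 GB)
644 GB → tape 2 (remaining 156 GB)
726 GB → tape 3 (remaining 74 GB)
689 GB → tape 4 (remaining 111 GB)
408 GB → tape 5 (remaining 392 GB)
532 GB → tape 6 (remaining 268 GB)
799 GB → tape 7 (remaining 1 GB)
7 tapes × 800 GB = 5600 GB; used 4510 GB; unused 1090 GB.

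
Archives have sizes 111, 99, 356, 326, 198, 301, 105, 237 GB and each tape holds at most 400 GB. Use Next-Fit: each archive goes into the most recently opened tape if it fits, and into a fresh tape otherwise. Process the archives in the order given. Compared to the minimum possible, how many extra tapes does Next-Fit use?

1

Next-Fit: [111,99] [356] [326] [198] [301] [105,237] → 6 tapes.
Total size 1733 GB; any packing needs at least ⌈1733/400⌉ = 5 tapes.
An optimal packing achieves that bound: [356] [326] [301,99] [237,111] [198,105] → 5 tapes.
Excess: 6 − 5 = 1.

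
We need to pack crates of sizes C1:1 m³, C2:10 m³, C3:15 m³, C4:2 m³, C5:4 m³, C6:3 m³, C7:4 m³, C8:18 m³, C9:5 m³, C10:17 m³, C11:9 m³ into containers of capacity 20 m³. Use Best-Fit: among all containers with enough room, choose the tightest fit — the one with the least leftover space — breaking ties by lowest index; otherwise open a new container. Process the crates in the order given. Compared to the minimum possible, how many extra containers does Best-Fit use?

Best-Fit: [1,10,4,4] [15,2,3] [18] [5,9] [17] → 5 containers.
Total size 88 m³; any packing needs at least ⌈88/20⌉ = 5 containers.
So 5 is already optimal.

0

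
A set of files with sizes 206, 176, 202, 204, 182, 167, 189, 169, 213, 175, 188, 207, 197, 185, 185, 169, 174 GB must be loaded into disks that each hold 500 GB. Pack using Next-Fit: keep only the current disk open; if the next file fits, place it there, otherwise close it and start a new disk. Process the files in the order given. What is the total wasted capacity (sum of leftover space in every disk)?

206 GB → disk 1 (remaining 294 GB)
176 GB → disk 1 (remaining 118 GB)
202 GB → disk 2 (remaining 298 GB)
204 GB → disk 2 (remaining 94 GB)
182 GB → disk 3 (remaining 318 GB)
167 GB → disk 3 (remaining 151 GB)
189 GB → disk 4 (remaining 311 GB)
169 GB → disk 4 (remaining 142 GB)
213 GB → disk 5 (remaining 287 GB)
175 GB → disk 5 (remaining 112 GB)
188 GB → disk 6 (remaining 312 GB)
207 GB → disk 6 (remaining 105 GB)
197 GB → disk 7 (remaining 303 GB)
185 GB → disk 7 (remaining 118 GB)
185 GB → disk 8 (remaining 315 GB)
169 GB → disk 8 (remaining 146 GB)
174 GB → disk 9 (remaining 326 GB)
9 disks × 500 GB = 4500 GB; used 3188 GB; unused 1312 GB.

1312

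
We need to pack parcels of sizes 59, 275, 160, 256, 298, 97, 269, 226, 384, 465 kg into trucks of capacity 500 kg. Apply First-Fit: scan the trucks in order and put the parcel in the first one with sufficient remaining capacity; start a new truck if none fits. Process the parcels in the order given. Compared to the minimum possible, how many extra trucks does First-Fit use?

0

First-Fit: [59,275,160] [256,97] [298] [269,226] [384] [465] → 6 trucks.
6 parcels exceed 250 kg (half the capacity), and no two of those can share a truck, so at least 6 trucks are needed.
So 6 is already optimal.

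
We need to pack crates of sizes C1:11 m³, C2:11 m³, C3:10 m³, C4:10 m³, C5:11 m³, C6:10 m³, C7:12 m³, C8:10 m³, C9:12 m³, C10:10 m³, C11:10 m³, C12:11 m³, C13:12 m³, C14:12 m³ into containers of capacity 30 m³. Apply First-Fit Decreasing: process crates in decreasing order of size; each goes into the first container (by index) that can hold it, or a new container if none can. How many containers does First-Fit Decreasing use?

6 containers

Sorted descending: 12, 12, 12, 12, 11, 11, 11, 11, 10, 10, 10, 10, 10, 10.
Put 12 m³ in container 1; 18 m³ remain.
Put 12 m³ in container 1; 6 m³ remain.
Put 12 m³ in container 2; 18 m³ remain.
Put 12 m³ in container 2; 6 m³ remain.
Put 11 m³ in container 3; 19 m³ remain.
Put 11 m³ in container 3; 8 m³ remain.
Put 11 m³ in container 4; 19 m³ remain.
Put 11 m³ in container 4; 8 m³ remain.
Put 10 m³ in container 5; 20 m³ remain.
Put 10 m³ in container 5; 10 m³ remain.
Put 10 m³ in container 5; 0 m³ remain.
Put 10 m³ in container 6; 20 m³ remain.
Put 10 m³ in container 6; 10 m³ remain.
Put 10 m³ in container 6; 0 m³ remain.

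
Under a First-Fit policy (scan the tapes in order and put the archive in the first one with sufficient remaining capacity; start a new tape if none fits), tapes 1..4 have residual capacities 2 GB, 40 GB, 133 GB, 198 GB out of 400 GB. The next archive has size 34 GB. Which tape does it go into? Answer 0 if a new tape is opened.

2

Tapes with room: tape 2 (40 GB), tape 3 (133 GB), tape 4 (198 GB).
The first with room is tape 2.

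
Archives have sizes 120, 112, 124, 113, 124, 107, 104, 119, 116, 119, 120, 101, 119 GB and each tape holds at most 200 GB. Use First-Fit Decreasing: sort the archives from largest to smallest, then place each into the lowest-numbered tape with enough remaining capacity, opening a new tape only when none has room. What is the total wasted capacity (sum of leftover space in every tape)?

Sorted descending: 124, 124, 120, 120, 119, 119, 119, 116, 113, 112, 107, 104, 101.
Put 124 GB in tape 1; 76 GB remain.
Put 124 GB in tape 2; 76 GB remain.
Put 120 GB in tape 3; 80 GB remain.
Put 120 GB in tape 4; 80 GB remain.
Put 119 GB in tape 5; 81 GB remain.
Put 119 GB in tape 6; 81 GB remain.
Put 119 GB in tape 7; 81 GB remain.
Put 116 GB in tape 8; 84 GB remain.
Put 113 GB in tape 9; 87 GB remain.
Put 112 GB in tape 10; 88 GB remain.
Put 107 GB in tape 11; 93 GB remain.
Put 104 GB in tape 12; 96 GB remain.
Put 101 GB in tape 13; 99 GB remain.
13 tapes × 200 GB = 2600 GB; used 1498 GB; unused 1102 GB.

1102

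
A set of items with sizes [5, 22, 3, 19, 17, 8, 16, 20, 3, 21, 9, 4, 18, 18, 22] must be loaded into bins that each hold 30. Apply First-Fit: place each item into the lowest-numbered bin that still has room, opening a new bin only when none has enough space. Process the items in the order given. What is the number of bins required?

bin 1: place 5, 25 left
bin 1: place 22, 3 left
bin 1: place 3, 0 left
bin 2: place 19, 11 left
bin 3: place 17, 13 left
bin 2: place 8, 3 left
bin 4: place 16, 14 left
bin 5: place 20, 10 left
bin 2: place 3, 0 left
bin 6: place 21, 9 left
bin 3: place 9, 4 left
bin 3: place 4, 0 left
bin 7: place 18, 12 left
bin 8: place 18, 12 left
bin 9: place 22, 8 left

9 bins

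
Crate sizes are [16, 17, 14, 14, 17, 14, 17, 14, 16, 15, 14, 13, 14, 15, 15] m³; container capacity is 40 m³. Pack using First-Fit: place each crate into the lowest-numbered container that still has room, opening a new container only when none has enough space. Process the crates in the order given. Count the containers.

Put 16 m³ in container 1; 24 m³ remain.
Put 17 m³ in container 1; 7 m³ remain.
Put 14 m³ in container 2; 26 m³ remain.
Put 14 m³ in container 2; 12 m³ remain.
Put 17 m³ in container 3; 23 m³ remain.
Put 14 m³ in container 3; 9 m³ remain.
Put 17 m³ in container 4; 23 m³ remain.
Put 14 m³ in container 4; 9 m³ remain.
Put 16 m³ in container 5; 24 m³ remain.
Put 15 m³ in container 5; 9 m³ remain.
Put 14 m³ in container 6; 26 m³ remain.
Put 13 m³ in container 6; 13 m³ remain.
Put 14 m³ in container 7; 26 m³ remain.
Put 15 m³ in container 7; 11 m³ remain.
Put 15 m³ in container 8; 25 m³ remain.
Final containers: [16,17] [14,14] [17,14] [17,14] [16,15] [14,13] [14,15] [15].

8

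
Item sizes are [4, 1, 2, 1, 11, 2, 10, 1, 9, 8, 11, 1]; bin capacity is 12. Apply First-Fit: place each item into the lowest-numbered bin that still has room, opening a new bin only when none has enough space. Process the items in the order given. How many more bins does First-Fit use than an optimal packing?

0

First-Fit: [4,1,2,1,2,1,1] [11] [10] [9] [8] [11] → 6 bins.
Total size 61; any packing needs at least ⌈61/12⌉ = 6 bins.
So 6 is already optimal.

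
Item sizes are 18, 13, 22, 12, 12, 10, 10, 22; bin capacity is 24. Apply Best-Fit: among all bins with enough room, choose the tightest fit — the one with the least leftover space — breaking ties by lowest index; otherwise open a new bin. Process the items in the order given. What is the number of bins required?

Put 18 in bin 1; 6 remain.
Put 13 in bin 2; 11 remain.
Put 22 in bin 3; 2 remain.
Put 12 in bin 4; 12 remain.
Put 12 in bin 4; 0 remain.
Put 10 in bin 2; 1 remain.
Put 10 in bin 5; 14 remain.
Put 22 in bin 6; 2 remain.
Final bins: [18] [13,10] [22] [12,12] [10] [22].

6 bins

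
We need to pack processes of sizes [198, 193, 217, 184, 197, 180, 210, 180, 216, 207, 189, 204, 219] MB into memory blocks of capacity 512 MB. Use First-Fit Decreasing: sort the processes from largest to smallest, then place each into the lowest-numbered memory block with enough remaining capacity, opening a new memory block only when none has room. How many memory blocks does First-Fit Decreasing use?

Sorted descending: 219, 217, 216, 210, 207, 204, 198, 197, 193, 189, 184, 180, 180.
Put 219 MB in memory block 1; 293 MB remain.
Put 217 MB in memory block 1; 76 MB remain.
Put 216 MB in memory block 2; 296 MB remain.
Put 210 MB in memory block 2; 86 MB remain.
Put 207 MB in memory block 3; 305 MB remain.
Put 204 MB in memory block 3; 101 MB remain.
Put 198 MB in memory block 4; 314 MB remain.
Put 197 MB in memory block 4; 117 MB remain.
Put 193 MB in memory block 5; 319 MB remain.
Put 189 MB in memory block 5; 130 MB remain.
Put 184 MB in memory block 6; 328 MB remain.
Put 180 MB in memory block 6; 148 MB remain.
Put 180 MB in memory block 7; 332 MB remain.

7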